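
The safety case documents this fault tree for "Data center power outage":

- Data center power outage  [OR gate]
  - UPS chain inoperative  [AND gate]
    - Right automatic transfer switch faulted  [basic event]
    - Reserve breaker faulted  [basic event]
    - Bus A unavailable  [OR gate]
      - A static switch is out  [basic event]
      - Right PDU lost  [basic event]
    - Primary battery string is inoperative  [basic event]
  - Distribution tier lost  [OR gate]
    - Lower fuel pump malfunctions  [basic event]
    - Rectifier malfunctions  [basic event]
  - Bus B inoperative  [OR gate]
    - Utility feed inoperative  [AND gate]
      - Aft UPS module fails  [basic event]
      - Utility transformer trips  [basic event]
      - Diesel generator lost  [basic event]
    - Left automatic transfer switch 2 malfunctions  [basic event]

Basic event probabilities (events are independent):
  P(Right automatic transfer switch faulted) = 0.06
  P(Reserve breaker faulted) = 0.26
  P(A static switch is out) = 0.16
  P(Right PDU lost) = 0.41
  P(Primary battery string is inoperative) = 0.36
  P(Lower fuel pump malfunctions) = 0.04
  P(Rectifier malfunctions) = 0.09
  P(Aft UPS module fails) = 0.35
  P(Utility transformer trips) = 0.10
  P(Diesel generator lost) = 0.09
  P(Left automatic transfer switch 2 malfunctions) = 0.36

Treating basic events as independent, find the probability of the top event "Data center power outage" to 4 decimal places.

P(Bus A unavailable) [OR] = 1 − (1−0.16) × (1−0.41) = 0.504400
P(UPS chain inoperative) [AND] = 0.06 × 0.26 × 0.504400 × 0.36 = 0.002833
P(Distribution tier lost) [OR] = 1 − (1−0.04) × (1−0.09) = 0.126400
P(Utility feed inoperative) [AND] = 0.35 × 0.10 × 0.09 = 0.003150
P(Bus B inoperative) [OR] = 1 − (1−0.003150) × (1−0.36) = 0.362016
P(Data center power outage) [OR] = 1 − (1−0.002833) × (1−0.126400) × (1−0.362016) = 0.444236
Rounded to 4 decimal places: P(Data center power outage) ≈ 0.4442.

0.4442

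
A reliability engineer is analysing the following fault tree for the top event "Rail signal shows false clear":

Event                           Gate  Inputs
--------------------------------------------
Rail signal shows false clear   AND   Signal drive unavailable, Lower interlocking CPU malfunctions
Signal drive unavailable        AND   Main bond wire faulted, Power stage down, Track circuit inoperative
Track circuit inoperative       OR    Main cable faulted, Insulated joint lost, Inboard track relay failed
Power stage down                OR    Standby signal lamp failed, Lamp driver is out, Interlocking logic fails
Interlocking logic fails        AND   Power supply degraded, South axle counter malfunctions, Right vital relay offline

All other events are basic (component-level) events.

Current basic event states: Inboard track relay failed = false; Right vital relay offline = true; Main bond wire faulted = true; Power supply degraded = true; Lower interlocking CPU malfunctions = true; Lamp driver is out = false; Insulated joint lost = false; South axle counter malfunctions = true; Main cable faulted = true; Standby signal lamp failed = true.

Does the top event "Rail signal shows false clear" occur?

Yes

Interlocking logic fails [AND]: Power supply degraded=occurs, South axle counter malfunctions=occurs, Right vital relay offline=occurs → all inputs occur → occurs.
Power stage down [OR]: Standby signal lamp failed=occurs, Lamp driver is out=not, Interlocking logic fails=occurs → at least one input occurs → occurs.
Track circuit inoperative [OR]: Main cable faulted=occurs, Insulated joint lost=not, Inboard track relay failed=not → at least one input occurs → occurs.
Signal drive unavailable [AND]: Main bond wire faulted=occurs, Power stage down=occurs, Track circuit inoperative=occurs → all inputs occur → occurs.
Rail signal shows false clear [AND]: Signal drive unavailable=occurs, Lower interlocking CPU malfunctions=occurs → all inputs occur → occurs.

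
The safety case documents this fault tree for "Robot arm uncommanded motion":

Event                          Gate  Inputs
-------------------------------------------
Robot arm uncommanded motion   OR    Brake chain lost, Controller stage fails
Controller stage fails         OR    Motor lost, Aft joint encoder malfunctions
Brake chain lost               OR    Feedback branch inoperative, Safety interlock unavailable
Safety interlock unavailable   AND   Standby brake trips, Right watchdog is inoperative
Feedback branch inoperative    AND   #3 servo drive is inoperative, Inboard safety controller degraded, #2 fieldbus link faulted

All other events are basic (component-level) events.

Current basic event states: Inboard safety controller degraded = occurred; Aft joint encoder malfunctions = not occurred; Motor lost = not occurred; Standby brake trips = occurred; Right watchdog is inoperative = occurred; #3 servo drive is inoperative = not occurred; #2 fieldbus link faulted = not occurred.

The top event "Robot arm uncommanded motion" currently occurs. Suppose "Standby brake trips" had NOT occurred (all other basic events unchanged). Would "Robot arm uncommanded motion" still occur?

Counterfactual: set "Standby brake trips" to not occurred.
Feedback branch inoperative [AND]: #3 servo drive is inoperative=not, Inboard safety controller degraded=occurs, #2 fieldbus link faulted=not → not all inputs occur → does not occur.
Safety interlock unavailable [AND]: Standby brake trips=not, Right watchdog is inoperative=occurs → not all inputs occur → does not occur.
Brake chain lost [OR]: Feedback branch inoperative=not, Safety interlock unavailable=not → no input occurs → does not occur.
Controller stage fails [OR]: Motor lost=not, Aft joint encoder malfunctions=not → no input occurs → does not occur.
Robot arm uncommanded motion [OR]: Brake chain lost=not, Controller stage fails=not → no input occurs → does not occur.

No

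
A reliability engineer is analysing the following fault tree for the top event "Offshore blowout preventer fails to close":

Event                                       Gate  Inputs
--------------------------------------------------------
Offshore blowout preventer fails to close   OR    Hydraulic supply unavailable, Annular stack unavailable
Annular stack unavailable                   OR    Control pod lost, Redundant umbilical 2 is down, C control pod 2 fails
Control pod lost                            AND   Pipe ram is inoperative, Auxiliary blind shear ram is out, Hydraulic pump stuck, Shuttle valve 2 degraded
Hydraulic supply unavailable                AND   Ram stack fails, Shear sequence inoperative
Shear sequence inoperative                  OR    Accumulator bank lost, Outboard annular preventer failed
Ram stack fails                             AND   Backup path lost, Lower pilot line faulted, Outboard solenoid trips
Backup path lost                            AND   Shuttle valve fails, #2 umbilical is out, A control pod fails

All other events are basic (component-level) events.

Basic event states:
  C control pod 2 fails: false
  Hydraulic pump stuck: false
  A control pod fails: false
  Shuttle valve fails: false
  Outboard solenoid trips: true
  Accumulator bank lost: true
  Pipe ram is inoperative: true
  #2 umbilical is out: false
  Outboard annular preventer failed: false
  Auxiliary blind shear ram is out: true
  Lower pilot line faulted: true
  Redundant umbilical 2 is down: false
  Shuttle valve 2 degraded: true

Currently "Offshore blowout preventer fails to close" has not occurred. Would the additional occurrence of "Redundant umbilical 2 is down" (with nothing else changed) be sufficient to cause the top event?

Yes

Counterfactual: set "Redundant umbilical 2 is down" to occurred.
Backup path lost [AND]: Shuttle valve fails=not, #2 umbilical is out=not, A control pod fails=not → not all inputs occur → does not occur.
Ram stack fails [AND]: Backup path lost=not, Lower pilot line faulted=occurs, Outboard solenoid trips=occurs → not all inputs occur → does not occur.
Shear sequence inoperative [OR]: Accumulator bank lost=occurs, Outboard annular preventer failed=not → at least one input occurs → occurs.
Hydraulic supply unavailable [AND]: Ram stack fails=not, Shear sequence inoperative=occurs → not all inputs occur → does not occur.
Control pod lost [AND]: Pipe ram is inoperative=occurs, Auxiliary blind shear ram is out=occurs, Hydraulic pump stuck=not, Shuttle valve 2 degraded=occurs → not all inputs occur → does not occur.
Annular stack unavailable [OR]: Control pod lost=not, Redundant umbilical 2 is down=occurs, C control pod 2 fails=not → at least one input occurs → occurs.
Offshore blowout preventer fails to close [OR]: Hydraulic supply unavailable=not, Annular stack unavailable=occurs → at least one input occurs → occurs.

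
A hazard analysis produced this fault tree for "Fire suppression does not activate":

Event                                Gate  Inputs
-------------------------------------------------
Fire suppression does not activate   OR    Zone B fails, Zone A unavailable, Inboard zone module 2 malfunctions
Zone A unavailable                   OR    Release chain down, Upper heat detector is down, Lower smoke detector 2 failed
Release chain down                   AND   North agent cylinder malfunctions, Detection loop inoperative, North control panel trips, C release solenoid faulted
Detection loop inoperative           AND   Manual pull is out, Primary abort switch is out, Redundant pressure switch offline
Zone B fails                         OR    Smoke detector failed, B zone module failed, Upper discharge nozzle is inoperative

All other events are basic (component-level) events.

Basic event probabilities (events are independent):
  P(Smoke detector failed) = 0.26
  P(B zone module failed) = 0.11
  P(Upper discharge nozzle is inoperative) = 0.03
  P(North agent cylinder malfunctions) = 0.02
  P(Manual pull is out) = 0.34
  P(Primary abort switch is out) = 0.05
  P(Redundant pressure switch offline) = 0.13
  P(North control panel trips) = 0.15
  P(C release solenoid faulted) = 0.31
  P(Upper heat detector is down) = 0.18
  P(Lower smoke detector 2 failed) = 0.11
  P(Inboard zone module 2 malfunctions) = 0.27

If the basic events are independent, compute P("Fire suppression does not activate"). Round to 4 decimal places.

P(Zone B fails) [OR] = 1 − (1−0.26) × (1−0.11) × (1−0.03) = 0.361158
P(Detection loop inoperative) [AND] = 0.34 × 0.05 × 0.13 = 0.002210
P(Release chain down) [AND] = 0.02 × 0.002210 × 0.15 × 0.31 = 0.000002
P(Zone A unavailable) [OR] = 1 − (1−0.000002) × (1−0.18) × (1−0.11) = 0.270201
P(Fire suppression does not activate) [OR] = 1 − (1−0.361158) × (1−0.270201) × (1−0.27) = 0.659655
Rounded to 4 decimal places: P(Fire suppression does not activate) ≈ 0.6597.

0.6597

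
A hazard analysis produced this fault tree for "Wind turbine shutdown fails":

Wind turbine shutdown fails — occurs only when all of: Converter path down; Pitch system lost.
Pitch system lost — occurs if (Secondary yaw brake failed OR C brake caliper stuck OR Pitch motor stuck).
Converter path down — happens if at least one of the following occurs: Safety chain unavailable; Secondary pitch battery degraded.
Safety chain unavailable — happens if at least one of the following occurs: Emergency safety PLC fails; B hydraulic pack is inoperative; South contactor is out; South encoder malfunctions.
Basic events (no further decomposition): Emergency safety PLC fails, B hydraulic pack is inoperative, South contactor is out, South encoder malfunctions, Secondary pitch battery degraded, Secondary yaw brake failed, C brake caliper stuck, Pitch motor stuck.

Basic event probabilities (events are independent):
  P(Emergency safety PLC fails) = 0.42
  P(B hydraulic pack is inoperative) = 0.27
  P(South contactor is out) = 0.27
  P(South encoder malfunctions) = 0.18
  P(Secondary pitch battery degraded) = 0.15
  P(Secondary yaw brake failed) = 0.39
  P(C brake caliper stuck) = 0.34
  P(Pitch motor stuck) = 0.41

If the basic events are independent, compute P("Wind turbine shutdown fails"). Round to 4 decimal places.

0.5982

P(Safety chain unavailable) [OR] = 1 − (1−0.42) × (1−0.27) × (1−0.27) × (1−0.18) = 0.746553
P(Converter path down) [OR] = 1 − (1−0.746553) × (1−0.15) = 0.784570
P(Pitch system lost) [OR] = 1 − (1−0.39) × (1−0.34) × (1−0.41) = 0.762466
P(Wind turbine shutdown fails) [AND] = 0.784570 × 0.762466 = 0.598208
Rounded to 4 decimal places: P(Wind turbine shutdown fails) ≈ 0.5982.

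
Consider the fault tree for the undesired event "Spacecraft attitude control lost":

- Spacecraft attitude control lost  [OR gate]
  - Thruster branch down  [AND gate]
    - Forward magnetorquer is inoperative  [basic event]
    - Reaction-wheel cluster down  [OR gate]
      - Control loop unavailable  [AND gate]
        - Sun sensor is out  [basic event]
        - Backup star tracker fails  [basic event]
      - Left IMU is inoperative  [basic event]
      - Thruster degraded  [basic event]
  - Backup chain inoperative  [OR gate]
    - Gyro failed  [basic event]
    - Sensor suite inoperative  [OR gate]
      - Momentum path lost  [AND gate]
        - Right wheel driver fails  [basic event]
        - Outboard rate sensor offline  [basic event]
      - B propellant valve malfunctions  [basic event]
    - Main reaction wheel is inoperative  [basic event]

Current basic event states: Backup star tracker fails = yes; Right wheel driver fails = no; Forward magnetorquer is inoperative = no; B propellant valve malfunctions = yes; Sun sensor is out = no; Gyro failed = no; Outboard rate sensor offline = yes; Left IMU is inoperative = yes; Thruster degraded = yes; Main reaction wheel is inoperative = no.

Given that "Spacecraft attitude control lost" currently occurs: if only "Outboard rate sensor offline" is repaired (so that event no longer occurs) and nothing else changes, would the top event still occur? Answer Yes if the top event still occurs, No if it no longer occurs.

Yes

Counterfactual: set "Outboard rate sensor offline" to not occurred.
Control loop unavailable [AND]: Sun sensor is out=not, Backup star tracker fails=occurs → not all inputs occur → does not occur.
Reaction-wheel cluster down [OR]: Control loop unavailable=not, Left IMU is inoperative=occurs, Thruster degraded=occurs → at least one input occurs → occurs.
Thruster branch down [AND]: Forward magnetorquer is inoperative=not, Reaction-wheel cluster down=occurs → not all inputs occur → does not occur.
Momentum path lost [AND]: Right wheel driver fails=not, Outboard rate sensor offline=not → not all inputs occur → does not occur.
Sensor suite inoperative [OR]: Momentum path lost=not, B propellant valve malfunctions=occurs → at least one input occurs → occurs.
Backup chain inoperative [OR]: Gyro failed=not, Sensor suite inoperative=occurs, Main reaction wheel is inoperative=not → at least one input occurs → occurs.
Spacecraft attitude control lost [OR]: Thruster branch down=not, Backup chain inoperative=occurs → at least one input occurs → occurs.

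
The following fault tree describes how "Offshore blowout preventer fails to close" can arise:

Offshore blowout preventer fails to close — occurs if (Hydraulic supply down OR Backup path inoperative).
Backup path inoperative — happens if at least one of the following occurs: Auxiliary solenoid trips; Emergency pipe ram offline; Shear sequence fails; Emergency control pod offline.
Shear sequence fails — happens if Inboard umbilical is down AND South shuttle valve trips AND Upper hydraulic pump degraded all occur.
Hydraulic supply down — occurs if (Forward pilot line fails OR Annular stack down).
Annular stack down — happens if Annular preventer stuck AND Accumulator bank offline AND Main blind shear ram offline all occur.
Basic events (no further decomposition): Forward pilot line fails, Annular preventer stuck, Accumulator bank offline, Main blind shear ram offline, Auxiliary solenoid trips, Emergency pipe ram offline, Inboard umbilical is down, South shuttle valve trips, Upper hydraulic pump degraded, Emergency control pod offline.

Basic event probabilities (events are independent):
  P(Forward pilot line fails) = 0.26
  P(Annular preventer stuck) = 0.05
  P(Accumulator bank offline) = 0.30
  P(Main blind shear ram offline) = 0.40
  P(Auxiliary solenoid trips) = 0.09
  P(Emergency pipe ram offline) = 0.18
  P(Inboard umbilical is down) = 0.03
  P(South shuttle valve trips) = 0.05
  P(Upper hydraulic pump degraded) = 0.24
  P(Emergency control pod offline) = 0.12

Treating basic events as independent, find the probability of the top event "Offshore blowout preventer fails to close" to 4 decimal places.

P(Annular stack down) [AND] = 0.05 × 0.30 × 0.40 = 0.006000
P(Hydraulic supply down) [OR] = 1 − (1−0.26) × (1−0.006000) = 0.264440
P(Shear sequence fails) [AND] = 0.03 × 0.05 × 0.24 = 0.000360
P(Backup path inoperative) [OR] = 1 − (1−0.09) × (1−0.18) × (1−0.000360) × (1−0.12) = 0.343580
P(Offshore blowout preventer fails to close) [OR] = 1 − (1−0.264440) × (1−0.343580) = 0.517164
Rounded to 4 decimal places: P(Offshore blowout preventer fails to close) ≈ 0.5172.

0.5172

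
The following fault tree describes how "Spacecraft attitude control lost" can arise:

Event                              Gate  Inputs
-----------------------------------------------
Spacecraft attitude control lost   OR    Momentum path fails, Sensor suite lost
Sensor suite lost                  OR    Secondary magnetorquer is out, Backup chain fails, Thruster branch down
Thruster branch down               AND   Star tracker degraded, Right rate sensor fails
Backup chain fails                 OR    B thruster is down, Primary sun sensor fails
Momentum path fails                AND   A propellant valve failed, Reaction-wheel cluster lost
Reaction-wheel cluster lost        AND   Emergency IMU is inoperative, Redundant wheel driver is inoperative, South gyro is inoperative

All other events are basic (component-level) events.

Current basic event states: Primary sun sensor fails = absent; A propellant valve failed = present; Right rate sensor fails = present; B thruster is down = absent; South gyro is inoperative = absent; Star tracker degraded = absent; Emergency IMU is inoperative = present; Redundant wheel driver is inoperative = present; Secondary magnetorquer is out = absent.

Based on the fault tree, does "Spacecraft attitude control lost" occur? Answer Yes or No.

Reaction-wheel cluster lost [AND]: Emergency IMU is inoperative=occurs, Redundant wheel driver is inoperative=occurs, South gyro is inoperative=not → not all inputs occur → does not occur.
Momentum path fails [AND]: A propellant valve failed=occurs, Reaction-wheel cluster lost=not → not all inputs occur → does not occur.
Backup chain fails [OR]: B thruster is down=not, Primary sun sensor fails=not → no input occurs → does not occur.
Thruster branch down [AND]: Star tracker degraded=not, Right rate sensor fails=occurs → not all inputs occur → does not occur.
Sensor suite lost [OR]: Secondary magnetorquer is out=not, Backup chain fails=not, Thruster branch down=not → no input occurs → does not occur.
Spacecraft attitude control lost [OR]: Momentum path fails=not, Sensor suite lost=not → no input occurs → does not occur.

No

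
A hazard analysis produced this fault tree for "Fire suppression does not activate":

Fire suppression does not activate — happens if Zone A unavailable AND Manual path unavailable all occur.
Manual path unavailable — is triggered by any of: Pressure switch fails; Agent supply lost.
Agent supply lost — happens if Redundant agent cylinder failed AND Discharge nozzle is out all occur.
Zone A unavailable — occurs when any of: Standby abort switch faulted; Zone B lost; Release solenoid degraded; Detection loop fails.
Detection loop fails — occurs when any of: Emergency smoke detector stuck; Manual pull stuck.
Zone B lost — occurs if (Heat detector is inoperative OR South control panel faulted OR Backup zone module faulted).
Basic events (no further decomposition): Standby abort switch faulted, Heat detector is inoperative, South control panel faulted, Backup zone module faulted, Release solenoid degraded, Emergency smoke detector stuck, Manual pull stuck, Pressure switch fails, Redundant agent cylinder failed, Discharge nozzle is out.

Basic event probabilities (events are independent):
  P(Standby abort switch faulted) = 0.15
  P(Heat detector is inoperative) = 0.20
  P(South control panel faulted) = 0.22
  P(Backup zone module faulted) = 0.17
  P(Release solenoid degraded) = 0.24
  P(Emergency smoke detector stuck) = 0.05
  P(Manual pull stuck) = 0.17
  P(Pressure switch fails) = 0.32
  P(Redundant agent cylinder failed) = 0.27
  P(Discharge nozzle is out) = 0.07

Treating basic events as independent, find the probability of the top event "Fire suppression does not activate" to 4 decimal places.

0.2450

P(Zone B lost) [OR] = 1 − (1−0.20) × (1−0.22) × (1−0.17) = 0.482080
P(Detection loop fails) [OR] = 1 − (1−0.05) × (1−0.17) = 0.211500
P(Zone A unavailable) [OR] = 1 − (1−0.15) × (1−0.482080) × (1−0.24) × (1−0.211500) = 0.736187
P(Agent supply lost) [AND] = 0.27 × 0.07 = 0.018900
P(Manual path unavailable) [OR] = 1 − (1−0.32) × (1−0.018900) = 0.332852
P(Fire suppression does not activate) [AND] = 0.736187 × 0.332852 = 0.245041
Rounded to 4 decimal places: P(Fire suppression does not activate) ≈ 0.2450.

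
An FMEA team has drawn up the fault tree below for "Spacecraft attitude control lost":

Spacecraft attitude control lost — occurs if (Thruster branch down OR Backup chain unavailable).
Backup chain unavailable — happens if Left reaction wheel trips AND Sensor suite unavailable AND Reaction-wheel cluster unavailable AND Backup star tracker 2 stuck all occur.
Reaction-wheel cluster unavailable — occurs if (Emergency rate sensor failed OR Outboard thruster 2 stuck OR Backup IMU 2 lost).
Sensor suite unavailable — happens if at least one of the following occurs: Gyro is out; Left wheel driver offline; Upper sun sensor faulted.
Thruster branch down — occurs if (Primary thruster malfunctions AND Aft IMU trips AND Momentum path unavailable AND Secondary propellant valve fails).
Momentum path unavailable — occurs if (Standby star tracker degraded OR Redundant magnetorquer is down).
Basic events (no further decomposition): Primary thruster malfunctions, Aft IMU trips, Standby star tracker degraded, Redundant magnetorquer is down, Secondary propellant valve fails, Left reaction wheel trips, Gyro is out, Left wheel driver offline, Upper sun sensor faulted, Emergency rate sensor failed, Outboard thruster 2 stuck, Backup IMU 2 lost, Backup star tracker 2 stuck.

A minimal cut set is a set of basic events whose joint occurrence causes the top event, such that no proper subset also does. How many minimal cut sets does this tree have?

11

Momentum path unavailable [OR]: union of children's cut sets → 2 cut set(s).
Thruster branch down [AND]: one cut set from each child combined → 1 × 1 × 2 × 1 = 2 cut set(s).
Sensor suite unavailable [OR]: union of children's cut sets → 3 cut set(s).
Reaction-wheel cluster unavailable [OR]: union of children's cut sets → 3 cut set(s).
Backup chain unavailable [AND]: one cut set from each child combined → 1 × 3 × 3 × 1 = 9 cut set(s).
Spacecraft attitude control lost [OR]: union of children's cut sets → 11 cut set(s).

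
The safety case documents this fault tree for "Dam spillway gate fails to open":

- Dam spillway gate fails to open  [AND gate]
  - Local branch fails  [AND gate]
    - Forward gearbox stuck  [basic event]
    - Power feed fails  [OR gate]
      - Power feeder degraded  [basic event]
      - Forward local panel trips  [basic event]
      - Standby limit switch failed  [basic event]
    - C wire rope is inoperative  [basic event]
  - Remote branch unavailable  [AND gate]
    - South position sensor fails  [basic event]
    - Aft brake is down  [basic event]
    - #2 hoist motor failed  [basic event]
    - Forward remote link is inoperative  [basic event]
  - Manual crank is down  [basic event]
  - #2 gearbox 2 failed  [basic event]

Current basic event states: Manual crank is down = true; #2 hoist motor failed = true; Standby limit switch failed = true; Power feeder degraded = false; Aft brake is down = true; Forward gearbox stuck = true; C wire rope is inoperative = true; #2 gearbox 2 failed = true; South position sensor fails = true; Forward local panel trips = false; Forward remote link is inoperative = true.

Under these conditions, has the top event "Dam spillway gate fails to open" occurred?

Power feed fails [OR]: Power feeder degraded=not, Forward local panel trips=not, Standby limit switch failed=occurs → at least one input occurs → occurs.
Local branch fails [AND]: Forward gearbox stuck=occurs, Power feed fails=occurs, C wire rope is inoperative=occurs → all inputs occur → occurs.
Remote branch unavailable [AND]: South position sensor fails=occurs, Aft brake is down=occurs, #2 hoist motor failed=occurs, Forward remote link is inoperative=occurs → all inputs occur → occurs.
Dam spillway gate fails to open [AND]: Local branch fails=occurs, Remote branch unavailable=occurs, Manual crank is down=occurs, #2 gearbox 2 failed=occurs → all inputs occur → occurs.

Yes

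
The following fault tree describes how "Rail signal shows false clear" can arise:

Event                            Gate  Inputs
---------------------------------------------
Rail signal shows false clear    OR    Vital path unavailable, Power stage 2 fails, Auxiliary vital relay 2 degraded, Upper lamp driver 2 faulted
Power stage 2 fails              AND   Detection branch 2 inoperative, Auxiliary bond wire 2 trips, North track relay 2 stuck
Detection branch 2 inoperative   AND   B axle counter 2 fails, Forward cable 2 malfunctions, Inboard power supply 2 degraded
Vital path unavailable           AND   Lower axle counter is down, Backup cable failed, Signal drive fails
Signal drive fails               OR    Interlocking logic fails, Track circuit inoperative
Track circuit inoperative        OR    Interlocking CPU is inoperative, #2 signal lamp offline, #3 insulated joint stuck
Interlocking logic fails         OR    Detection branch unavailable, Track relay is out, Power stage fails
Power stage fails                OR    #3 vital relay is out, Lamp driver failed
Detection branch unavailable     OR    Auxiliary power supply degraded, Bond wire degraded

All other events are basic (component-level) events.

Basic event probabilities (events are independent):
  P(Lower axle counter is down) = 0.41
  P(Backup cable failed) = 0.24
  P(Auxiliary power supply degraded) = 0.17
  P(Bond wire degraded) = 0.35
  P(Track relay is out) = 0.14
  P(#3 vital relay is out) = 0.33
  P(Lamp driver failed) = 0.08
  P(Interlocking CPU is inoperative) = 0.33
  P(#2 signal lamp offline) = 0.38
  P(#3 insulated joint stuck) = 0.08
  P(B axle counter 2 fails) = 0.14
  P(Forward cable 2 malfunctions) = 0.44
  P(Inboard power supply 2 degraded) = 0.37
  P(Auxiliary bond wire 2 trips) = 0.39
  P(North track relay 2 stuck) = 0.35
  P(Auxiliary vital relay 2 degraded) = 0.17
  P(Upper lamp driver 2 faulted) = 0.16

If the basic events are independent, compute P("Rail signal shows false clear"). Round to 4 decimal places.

0.3659

P(Detection branch unavailable) [OR] = 1 − (1−0.17) × (1−0.35) = 0.460500
P(Power stage fails) [OR] = 1 − (1−0.33) × (1−0.08) = 0.383600
P(Interlocking logic fails) [OR] = 1 − (1−0.460500) × (1−0.14) × (1−0.383600) = 0.714009
P(Track circuit inoperative) [OR] = 1 − (1−0.33) × (1−0.38) × (1−0.08) = 0.617832
P(Signal drive fails) [OR] = 1 − (1−0.714009) × (1−0.617832) = 0.890703
P(Vital path unavailable) [AND] = 0.41 × 0.24 × 0.890703 = 0.087645
P(Detection branch 2 inoperative) [AND] = 0.14 × 0.44 × 0.37 = 0.022792
P(Power stage 2 fails) [AND] = 0.022792 × 0.39 × 0.35 = 0.003111
P(Rail signal shows false clear) [OR] = 1 − (1−0.087645) × (1−0.003111) × (1−0.17) × (1−0.16) = 0.365885
Rounded to 4 decimal places: P(Rail signal shows false clear) ≈ 0.3659.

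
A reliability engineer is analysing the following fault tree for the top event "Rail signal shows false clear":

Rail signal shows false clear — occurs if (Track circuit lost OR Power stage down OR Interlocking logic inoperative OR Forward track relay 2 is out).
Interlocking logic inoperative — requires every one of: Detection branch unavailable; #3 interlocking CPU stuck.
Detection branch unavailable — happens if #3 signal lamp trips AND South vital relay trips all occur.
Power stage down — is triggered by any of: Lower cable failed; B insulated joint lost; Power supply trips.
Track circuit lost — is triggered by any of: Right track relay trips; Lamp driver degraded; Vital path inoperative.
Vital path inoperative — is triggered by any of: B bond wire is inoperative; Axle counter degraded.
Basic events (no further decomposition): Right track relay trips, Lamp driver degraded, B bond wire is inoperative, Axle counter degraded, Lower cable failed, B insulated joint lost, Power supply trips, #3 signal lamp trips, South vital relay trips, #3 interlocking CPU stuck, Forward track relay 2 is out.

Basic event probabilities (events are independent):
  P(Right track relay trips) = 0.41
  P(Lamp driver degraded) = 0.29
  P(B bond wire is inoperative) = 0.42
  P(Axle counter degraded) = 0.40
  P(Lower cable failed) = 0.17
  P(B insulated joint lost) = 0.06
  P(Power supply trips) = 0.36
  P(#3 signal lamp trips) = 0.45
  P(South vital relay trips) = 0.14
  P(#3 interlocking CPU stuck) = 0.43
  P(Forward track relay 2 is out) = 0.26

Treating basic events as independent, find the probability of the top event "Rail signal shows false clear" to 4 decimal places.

P(Vital path inoperative) [OR] = 1 − (1−0.42) × (1−0.40) = 0.652000
P(Track circuit lost) [OR] = 1 − (1−0.41) × (1−0.29) × (1−0.652000) = 0.854223
P(Power stage down) [OR] = 1 − (1−0.17) × (1−0.06) × (1−0.36) = 0.500672
P(Detection branch unavailable) [AND] = 0.45 × 0.14 = 0.063000
P(Interlocking logic inoperative) [AND] = 0.063000 × 0.43 = 0.027090
P(Rail signal shows false clear) [OR] = 1 − (1−0.854223) × (1−0.500672) × (1−0.027090) × (1−0.26) = 0.947594
Rounded to 4 decimal places: P(Rail signal shows false clear) ≈ 0.9476.

0.9476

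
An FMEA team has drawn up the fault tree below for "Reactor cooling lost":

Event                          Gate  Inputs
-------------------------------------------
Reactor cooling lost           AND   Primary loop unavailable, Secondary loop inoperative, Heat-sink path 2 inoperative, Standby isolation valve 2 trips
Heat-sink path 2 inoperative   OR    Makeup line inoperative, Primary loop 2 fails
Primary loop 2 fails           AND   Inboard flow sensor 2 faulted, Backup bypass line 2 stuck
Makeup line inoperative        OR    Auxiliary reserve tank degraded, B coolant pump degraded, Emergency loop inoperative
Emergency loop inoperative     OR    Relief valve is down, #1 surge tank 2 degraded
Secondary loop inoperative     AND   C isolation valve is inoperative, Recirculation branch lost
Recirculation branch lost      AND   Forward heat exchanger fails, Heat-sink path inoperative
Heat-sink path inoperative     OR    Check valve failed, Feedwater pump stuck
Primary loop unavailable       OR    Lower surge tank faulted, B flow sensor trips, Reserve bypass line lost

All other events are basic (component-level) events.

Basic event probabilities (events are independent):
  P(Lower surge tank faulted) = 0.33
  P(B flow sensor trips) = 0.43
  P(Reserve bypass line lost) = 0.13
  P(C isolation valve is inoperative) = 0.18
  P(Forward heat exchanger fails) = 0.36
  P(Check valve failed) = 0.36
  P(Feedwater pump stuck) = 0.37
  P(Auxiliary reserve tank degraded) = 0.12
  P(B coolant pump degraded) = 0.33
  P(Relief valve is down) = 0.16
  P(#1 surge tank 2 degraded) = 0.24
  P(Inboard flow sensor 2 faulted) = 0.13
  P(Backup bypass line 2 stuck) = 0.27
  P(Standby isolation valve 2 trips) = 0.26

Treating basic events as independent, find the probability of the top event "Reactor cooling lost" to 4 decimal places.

P(Primary loop unavailable) [OR] = 1 − (1−0.33) × (1−0.43) × (1−0.13) = 0.667747
P(Heat-sink path inoperative) [OR] = 1 − (1−0.36) × (1−0.37) = 0.596800
P(Recirculation branch lost) [AND] = 0.36 × 0.596800 = 0.214848
P(Secondary loop inoperative) [AND] = 0.18 × 0.214848 = 0.038673
P(Emergency loop inoperative) [OR] = 1 − (1−0.16) × (1−0.24) = 0.361600
P(Makeup line inoperative) [OR] = 1 − (1−0.12) × (1−0.33) × (1−0.361600) = 0.623599
P(Primary loop 2 fails) [AND] = 0.13 × 0.27 = 0.035100
P(Heat-sink path 2 inoperative) [OR] = 1 − (1−0.623599) × (1−0.035100) = 0.636811
P(Reactor cooling lost) [AND] = 0.667747 × 0.038673 × 0.636811 × 0.26 = 0.004276
Rounded to 4 decimal places: P(Reactor cooling lost) ≈ 0.0043.

0.0043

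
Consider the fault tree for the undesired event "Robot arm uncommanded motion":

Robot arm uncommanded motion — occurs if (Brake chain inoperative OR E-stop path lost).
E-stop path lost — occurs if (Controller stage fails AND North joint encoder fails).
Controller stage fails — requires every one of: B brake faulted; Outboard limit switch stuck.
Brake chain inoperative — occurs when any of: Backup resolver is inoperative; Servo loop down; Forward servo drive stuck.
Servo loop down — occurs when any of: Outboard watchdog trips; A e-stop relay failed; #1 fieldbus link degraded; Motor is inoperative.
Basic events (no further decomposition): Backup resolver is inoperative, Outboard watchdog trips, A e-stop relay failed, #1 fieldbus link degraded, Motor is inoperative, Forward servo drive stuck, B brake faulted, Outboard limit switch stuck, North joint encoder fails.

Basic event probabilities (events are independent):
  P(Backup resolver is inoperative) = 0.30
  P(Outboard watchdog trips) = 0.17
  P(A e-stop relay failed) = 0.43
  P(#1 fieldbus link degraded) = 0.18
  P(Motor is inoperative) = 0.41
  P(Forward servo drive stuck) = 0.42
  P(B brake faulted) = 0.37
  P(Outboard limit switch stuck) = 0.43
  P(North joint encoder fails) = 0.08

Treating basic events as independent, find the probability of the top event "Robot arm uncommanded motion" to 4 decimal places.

0.9083

P(Servo loop down) [OR] = 1 − (1−0.17) × (1−0.43) × (1−0.18) × (1−0.41) = 0.771114
P(Brake chain inoperative) [OR] = 1 − (1−0.30) × (1−0.771114) × (1−0.42) = 0.907072
P(Controller stage fails) [AND] = 0.37 × 0.43 = 0.159100
P(E-stop path lost) [AND] = 0.159100 × 0.08 = 0.012728
P(Robot arm uncommanded motion) [OR] = 1 − (1−0.907072) × (1−0.012728) = 0.908255
Rounded to 4 decimal places: P(Robot arm uncommanded motion) ≈ 0.9083.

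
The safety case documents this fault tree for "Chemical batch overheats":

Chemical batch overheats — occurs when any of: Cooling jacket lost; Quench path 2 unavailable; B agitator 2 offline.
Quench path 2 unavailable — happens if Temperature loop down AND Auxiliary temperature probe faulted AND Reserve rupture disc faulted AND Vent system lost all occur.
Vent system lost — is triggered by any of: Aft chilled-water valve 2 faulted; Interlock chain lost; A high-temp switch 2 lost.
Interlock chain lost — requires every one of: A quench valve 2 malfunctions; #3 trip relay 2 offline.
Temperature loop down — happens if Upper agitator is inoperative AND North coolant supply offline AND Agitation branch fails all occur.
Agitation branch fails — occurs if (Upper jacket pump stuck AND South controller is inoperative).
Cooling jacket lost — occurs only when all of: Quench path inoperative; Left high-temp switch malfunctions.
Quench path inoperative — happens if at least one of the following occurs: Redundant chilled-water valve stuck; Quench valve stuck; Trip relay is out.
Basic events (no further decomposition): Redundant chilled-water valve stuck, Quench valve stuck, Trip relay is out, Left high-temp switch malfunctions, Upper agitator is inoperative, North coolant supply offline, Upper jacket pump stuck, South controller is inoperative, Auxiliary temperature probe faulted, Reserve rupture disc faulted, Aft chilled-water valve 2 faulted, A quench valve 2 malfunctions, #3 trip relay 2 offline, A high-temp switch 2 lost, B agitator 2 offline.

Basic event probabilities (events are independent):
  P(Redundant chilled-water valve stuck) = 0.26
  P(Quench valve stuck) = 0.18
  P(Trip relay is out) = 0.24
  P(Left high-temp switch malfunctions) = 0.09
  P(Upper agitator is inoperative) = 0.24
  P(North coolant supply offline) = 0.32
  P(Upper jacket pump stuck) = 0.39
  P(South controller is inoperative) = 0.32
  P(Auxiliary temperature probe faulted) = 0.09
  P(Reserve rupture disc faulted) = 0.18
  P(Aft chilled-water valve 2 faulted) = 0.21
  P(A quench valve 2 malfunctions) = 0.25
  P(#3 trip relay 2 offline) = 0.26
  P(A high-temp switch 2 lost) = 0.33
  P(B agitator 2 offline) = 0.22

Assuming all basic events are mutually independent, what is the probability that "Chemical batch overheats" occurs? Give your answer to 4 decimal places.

0.2579

P(Quench path inoperative) [OR] = 1 − (1−0.26) × (1−0.18) × (1−0.24) = 0.538832
P(Cooling jacket lost) [AND] = 0.538832 × 0.09 = 0.048495
P(Agitation branch fails) [AND] = 0.39 × 0.32 = 0.124800
P(Temperature loop down) [AND] = 0.24 × 0.32 × 0.124800 = 0.009585
P(Interlock chain lost) [AND] = 0.25 × 0.26 = 0.065000
P(Vent system lost) [OR] = 1 − (1−0.21) × (1−0.065000) × (1−0.33) = 0.505105
P(Quench path 2 unavailable) [AND] = 0.009585 × 0.09 × 0.18 × 0.505105 = 0.000078
P(Chemical batch overheats) [OR] = 1 − (1−0.048495) × (1−0.000078) × (1−0.22) = 0.257884
Rounded to 4 decimal places: P(Chemical batch overheats) ≈ 0.2579.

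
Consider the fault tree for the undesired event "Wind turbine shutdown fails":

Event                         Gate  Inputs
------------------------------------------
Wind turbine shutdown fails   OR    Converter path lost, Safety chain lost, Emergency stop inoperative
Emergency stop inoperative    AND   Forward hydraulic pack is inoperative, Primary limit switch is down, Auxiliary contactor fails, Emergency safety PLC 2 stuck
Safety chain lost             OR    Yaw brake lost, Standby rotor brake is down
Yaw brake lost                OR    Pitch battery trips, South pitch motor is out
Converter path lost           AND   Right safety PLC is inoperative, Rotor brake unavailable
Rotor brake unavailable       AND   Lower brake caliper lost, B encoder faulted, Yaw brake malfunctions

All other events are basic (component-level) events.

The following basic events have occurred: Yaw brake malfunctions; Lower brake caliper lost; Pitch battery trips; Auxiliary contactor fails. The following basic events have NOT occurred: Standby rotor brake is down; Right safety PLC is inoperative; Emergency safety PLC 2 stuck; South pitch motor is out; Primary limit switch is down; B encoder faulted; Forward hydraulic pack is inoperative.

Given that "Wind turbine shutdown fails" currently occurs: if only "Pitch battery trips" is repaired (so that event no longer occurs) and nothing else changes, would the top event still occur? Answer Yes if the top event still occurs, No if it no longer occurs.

Counterfactual: set "Pitch battery trips" to not occurred.
Rotor brake unavailable [AND]: Lower brake caliper lost=occurs, B encoder faulted=not, Yaw brake malfunctions=occurs → not all inputs occur → does not occur.
Converter path lost [AND]: Right safety PLC is inoperative=not, Rotor brake unavailable=not → not all inputs occur → does not occur.
Yaw brake lost [OR]: Pitch battery trips=not, South pitch motor is out=not → no input occurs → does not occur.
Safety chain lost [OR]: Yaw brake lost=not, Standby rotor brake is down=not → no input occurs → does not occur.
Emergency stop inoperative [AND]: Forward hydraulic pack is inoperative=not, Primary limit switch is down=not, Auxiliary contactor fails=occurs, Emergency safety PLC 2 stuck=not → not all inputs occur → does not occur.
Wind turbine shutdown fails [OR]: Converter path lost=not, Safety chain lost=not, Emergency stop inoperative=not → no input occurs → does not occur.

No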